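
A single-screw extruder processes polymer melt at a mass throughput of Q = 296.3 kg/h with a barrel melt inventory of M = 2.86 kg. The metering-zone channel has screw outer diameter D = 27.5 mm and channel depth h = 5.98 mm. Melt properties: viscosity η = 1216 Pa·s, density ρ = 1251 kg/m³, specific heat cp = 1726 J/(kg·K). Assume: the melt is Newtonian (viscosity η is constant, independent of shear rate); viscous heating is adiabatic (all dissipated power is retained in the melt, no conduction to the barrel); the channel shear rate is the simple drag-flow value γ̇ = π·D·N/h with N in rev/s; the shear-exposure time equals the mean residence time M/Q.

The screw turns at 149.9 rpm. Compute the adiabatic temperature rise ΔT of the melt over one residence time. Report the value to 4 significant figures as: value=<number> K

Q_s = Q / 3600 = 296.3 / 3600 = 0.0823056 kg/s
Mean residence time: t_res = M/Q_s = 2.86 kg / 0.0823056 kg/s = 34.7486 s
Convert to SI: D = 0.0275 m, h = 0.00598 m, N = 149.9/60 = 2.49833 rev/s
γ̇ = π D N / h = (π)(0.0275)(2.49833) / 0.00598 = 36.0937 s⁻¹
ΔT = η·γ̇²·t_res/(ρ·cp) = [1216 × 36.0937² × 34.7486] / [1251 × 1726] = 25.4939 K

value=25.49 K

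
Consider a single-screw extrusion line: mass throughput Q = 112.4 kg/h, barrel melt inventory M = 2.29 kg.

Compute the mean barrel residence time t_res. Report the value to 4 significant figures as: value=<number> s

value=73.35 s

Q_s = Q / 3600 = 112.4 / 3600 = 0.0312222 kg/s
t_res = M / Q_s = 2.29 / 0.0312222 = 73.3452 s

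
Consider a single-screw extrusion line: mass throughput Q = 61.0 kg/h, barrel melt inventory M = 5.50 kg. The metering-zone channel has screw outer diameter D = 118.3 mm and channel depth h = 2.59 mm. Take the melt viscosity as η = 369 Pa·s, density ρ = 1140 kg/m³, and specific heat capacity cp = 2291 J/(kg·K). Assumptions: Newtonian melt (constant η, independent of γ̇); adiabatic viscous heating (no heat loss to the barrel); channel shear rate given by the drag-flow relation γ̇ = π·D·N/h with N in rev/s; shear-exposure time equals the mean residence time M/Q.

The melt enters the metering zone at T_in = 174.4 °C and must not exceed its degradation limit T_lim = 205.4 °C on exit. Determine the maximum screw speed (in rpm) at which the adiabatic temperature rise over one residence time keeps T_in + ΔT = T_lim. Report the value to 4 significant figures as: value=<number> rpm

Q_s = Q / 3600 = 61.0 / 3600 = 0.0169444 kg/s
Mean residence time: t_res = M/Q_s = 5.50 kg / 0.0169444 kg/s = 324.59 s
D = 118.3 mm = 0.1183 m;  h = 2.59 mm = 0.00259 m
ΔT_a = T_lim − T_in = 205.4 − 174.4 = 31 K
γ̇_max² = ΔT_a·ρ·cp/(η·t_res) = 31·1140·2291/(369·324.59) = 675.974 s⁻²
γ̇_max = √675.974 = 25.9995 s⁻¹
Solve γ̇ = πDN/h for N: N_max = γ̇_max·h/(π·D) = 25.9995 × 0.00259 / (π × 0.1183) = 0.181188 rev/s = 10.8713 rpm

value=10.87 rpm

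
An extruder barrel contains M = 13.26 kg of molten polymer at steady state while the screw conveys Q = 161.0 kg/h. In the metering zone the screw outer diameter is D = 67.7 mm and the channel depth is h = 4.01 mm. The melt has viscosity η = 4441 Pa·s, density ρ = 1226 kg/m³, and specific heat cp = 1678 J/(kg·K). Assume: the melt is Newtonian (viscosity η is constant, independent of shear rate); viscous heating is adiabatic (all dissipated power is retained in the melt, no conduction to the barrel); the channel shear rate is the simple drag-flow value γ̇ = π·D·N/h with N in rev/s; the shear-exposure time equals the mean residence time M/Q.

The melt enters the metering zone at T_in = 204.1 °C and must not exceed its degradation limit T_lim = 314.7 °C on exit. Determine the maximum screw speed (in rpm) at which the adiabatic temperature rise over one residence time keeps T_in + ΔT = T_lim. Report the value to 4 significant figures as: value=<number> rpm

value=14.87 rpm

Throughput in SI: Q_s = 161.0 kg/h ÷ 3600 s/h = 0.0447222 kg/s
t_res = M / Q_s = 13.26 / 0.0447222 = 296.497 s
D = 67.7 mm = 0.0677 m;  h = 4.01 mm = 0.00401 m
ΔT_a = T_lim − T_in = 314.7 − 204.1 = 110.6 K
γ̇_max² = ΔT_a·ρ·cp / (η·t_res) = [110.6 × 1226 × 1678] / [4441 × 296.497] = 172.797 s⁻²
γ̇_max = sqrt(172.797) = 13.1452 s⁻¹
N_max = γ̇_max·h / (π·D) = 13.1452 · 0.00401 / (π · 0.0677) = 0.247842 rev/s = 14.8705 rpm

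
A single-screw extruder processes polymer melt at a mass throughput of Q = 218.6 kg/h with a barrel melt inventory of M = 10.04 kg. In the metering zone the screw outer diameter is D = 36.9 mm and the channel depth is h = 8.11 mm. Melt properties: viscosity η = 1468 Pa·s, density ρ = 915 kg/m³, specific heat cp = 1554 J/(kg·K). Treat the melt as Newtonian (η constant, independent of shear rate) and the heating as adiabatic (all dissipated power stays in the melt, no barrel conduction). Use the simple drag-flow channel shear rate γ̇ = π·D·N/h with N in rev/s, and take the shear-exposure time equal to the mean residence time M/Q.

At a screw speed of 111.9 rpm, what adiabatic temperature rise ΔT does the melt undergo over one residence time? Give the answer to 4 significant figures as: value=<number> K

Q_s = Q / 3600 = 218.6 / 3600 = 0.0607222 kg/s
Mean residence time: t_res = M/Q_s = 10.04 kg / 0.0607222 kg/s = 165.343 s
D = 36.9 mm = 0.0369 m;  h = 8.11 mm = 0.00811 m;  N = 111.9 rpm / 60 = 1.865 rev/s
Shear rate: γ̇ = πDN/h = π·0.0369·1.865/0.00811 = 26.6584 s⁻¹
Adiabatic rise: ΔT = η γ̇² t_res / (ρ cp) = 1468·(26.6584)²·165.343 / (915·1554) = 121.313 K

value=121.3 K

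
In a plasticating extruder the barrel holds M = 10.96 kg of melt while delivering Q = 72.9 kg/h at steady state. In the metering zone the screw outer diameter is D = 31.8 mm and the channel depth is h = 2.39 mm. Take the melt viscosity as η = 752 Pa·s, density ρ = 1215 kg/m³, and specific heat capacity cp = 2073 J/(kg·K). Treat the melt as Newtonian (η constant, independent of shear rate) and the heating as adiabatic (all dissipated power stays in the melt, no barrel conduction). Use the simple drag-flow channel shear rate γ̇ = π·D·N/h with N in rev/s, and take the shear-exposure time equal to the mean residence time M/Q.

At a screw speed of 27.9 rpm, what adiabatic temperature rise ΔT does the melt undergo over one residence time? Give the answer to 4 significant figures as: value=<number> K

Convert throughput: Q = 72.9 kg/h = 72.9/3600 = 0.02025 kg/s
t_res = M / Q_s = 10.96 / 0.02025 = 541.235 s
Geometry in metres: D = 31.8 mm → 0.0318 m, h = 2.39 mm → 0.00239 m; screw speed N = 27.9 rpm = 0.465 rev/s
Shear rate: γ̇ = πDN/h = π·0.0318·0.465/0.00239 = 19.4371 s⁻¹
ΔT = η·γ̇²·t_res / (ρ·cp) = 752 · (19.4371)² · 541.235 / (1215 · 2073) = 61.0509 K

value=61.05 K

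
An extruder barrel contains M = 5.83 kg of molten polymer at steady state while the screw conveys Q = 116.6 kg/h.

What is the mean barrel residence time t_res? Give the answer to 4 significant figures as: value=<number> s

Throughput in SI: Q_s = 116.6 kg/h ÷ 3600 s/h = 0.0323889 kg/s
t_res = M / Q_s = 5.83 ÷ 0.0323889 = 180 s

value=180.0 s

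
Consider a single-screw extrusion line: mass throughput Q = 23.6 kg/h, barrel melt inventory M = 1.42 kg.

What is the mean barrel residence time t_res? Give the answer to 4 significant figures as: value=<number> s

Convert throughput: Q = 23.6 kg/h = 23.6/3600 = 0.00655556 kg/s
t_res = M / Q_s = 1.42 / 0.00655556 = 216.61 s

value=216.6 s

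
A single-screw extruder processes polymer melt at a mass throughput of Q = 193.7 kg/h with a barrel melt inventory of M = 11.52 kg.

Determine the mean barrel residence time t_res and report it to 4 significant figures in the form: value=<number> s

value=214.1 s

Convert throughput: Q = 193.7 kg/h = 193.7/3600 = 0.0538056 kg/s
t_res = M / Q_s = 11.52 / 0.0538056 = 214.104 s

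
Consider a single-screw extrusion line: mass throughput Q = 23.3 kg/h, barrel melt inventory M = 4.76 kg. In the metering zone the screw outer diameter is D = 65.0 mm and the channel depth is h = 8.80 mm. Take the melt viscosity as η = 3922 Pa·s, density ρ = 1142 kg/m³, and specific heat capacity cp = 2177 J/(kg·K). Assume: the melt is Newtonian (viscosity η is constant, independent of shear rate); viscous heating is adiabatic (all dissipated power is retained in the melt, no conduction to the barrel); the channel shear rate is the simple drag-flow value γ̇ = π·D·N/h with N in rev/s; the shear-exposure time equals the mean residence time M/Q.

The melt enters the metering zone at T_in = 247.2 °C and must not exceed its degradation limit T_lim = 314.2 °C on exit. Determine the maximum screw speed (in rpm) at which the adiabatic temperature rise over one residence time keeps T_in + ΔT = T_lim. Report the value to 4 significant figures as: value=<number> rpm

value=19.65 rpm

Throughput in SI: Q_s = 23.3 kg/h ÷ 3600 s/h = 0.00647222 kg/s
t_res = M / Q_s = 4.76 ÷ 0.00647222 = 735.451 s
D = 65.0 mm = 0.065 m;  h = 8.80 mm = 0.0088 m
Allowable rise: ΔT_a = T_lim − T_in = 314.2 − 247.2 = 67 K
γ̇_max² = ΔT_a·ρ·cp/(η·t_res) = 67·1142·2177/(3922·735.451) = 57.7482 s⁻²
Take the square root: γ̇_max = √(57.7482) = 7.59922 s⁻¹
N_max = γ̇_max h / (πD) = 7.59922·0.0088/(π·0.065) = 0.327483 rev/s → ×60 = 19.649 rpm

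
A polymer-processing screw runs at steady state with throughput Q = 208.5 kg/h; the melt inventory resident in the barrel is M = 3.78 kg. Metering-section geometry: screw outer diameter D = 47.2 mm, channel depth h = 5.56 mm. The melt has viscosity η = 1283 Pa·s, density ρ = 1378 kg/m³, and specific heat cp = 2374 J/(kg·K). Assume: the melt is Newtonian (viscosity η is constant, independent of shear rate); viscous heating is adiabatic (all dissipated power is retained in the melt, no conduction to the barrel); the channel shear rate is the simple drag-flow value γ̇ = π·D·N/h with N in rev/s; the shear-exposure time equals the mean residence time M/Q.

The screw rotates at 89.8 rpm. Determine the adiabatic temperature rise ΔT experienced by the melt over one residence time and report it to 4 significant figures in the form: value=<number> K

Throughput in SI: Q_s = 208.5 kg/h ÷ 3600 s/h = 0.0579167 kg/s
t_res = M / Q_s = 3.78 / 0.0579167 = 65.2662 s
D = 47.2 mm = 0.0472 m;  h = 5.56 mm = 0.00556 m;  N = 89.8 rpm / 60 = 1.49667 rev/s
γ̇ = π·D·N / h = π · 0.0472 · 1.49667 / 0.00556 = 39.9156 s⁻¹
ΔT = η·γ̇²·t_res/(ρ·cp) = [1283 × 39.9156² × 65.2662] / [1378 × 2374] = 40.7821 K

value=40.78 K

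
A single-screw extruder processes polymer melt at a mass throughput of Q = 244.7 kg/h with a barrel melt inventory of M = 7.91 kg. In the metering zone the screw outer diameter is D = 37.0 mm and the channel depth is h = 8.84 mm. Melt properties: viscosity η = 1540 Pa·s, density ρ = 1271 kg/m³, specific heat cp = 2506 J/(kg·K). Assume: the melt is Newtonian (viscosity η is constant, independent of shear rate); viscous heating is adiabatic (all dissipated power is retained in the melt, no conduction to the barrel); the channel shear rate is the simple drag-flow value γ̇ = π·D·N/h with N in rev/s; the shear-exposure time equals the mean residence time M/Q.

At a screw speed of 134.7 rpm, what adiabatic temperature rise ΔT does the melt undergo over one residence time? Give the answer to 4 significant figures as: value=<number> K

value=49.03 K

Convert throughput: Q = 244.7 kg/h = 244.7/3600 = 0.0679722 kg/s
t_res = M / Q_s = 7.91 ÷ 0.0679722 = 116.371 s
Convert to SI: D = 0.037 m, h = 0.00884 m, N = 134.7/60 = 2.245 rev/s
Shear rate: γ̇ = πDN/h = π·0.037·2.245/0.00884 = 29.52 s⁻¹
ΔT = η·γ̇²·t_res/(ρ·cp) = [1540 × 29.52² × 116.371] / [1271 × 2506] = 49.031 K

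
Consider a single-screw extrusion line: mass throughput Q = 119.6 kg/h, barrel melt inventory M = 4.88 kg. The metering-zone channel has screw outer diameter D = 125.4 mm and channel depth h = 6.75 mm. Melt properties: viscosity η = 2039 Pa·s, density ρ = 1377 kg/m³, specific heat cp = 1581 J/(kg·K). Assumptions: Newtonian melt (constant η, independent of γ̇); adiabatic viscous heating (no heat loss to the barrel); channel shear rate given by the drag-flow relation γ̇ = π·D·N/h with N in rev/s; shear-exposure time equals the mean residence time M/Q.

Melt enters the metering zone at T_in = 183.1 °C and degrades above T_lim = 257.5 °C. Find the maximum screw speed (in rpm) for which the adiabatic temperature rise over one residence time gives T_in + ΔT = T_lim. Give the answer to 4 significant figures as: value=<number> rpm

Throughput in SI: Q_s = 119.6 kg/h ÷ 3600 s/h = 0.0332222 kg/s
Mean residence time: t_res = M/Q_s = 4.88 kg / 0.0332222 kg/s = 146.89 s
Geometry in SI: D = 125.4 mm → 0.1254 m, h = 6.75 mm → 0.00675 m
ΔT_a = T_lim − T_in = 257.5 − 183.1 = 74.4 K
Invert ΔT = ηγ̇²t_res/(ρcp) for γ̇: γ̇_max² = ΔT_a ρ cp / (η t_res) = 74.4·1377·1581 / (2039·146.89) = 540.792 s⁻²
γ̇_max = sqrt(540.792) = 23.2549 s⁻¹
N_max = γ̇_max h / (πD) = 23.2549·0.00675/(π·0.1254) = 0.398448 rev/s → ×60 = 23.9069 rpm

value=23.91 rpm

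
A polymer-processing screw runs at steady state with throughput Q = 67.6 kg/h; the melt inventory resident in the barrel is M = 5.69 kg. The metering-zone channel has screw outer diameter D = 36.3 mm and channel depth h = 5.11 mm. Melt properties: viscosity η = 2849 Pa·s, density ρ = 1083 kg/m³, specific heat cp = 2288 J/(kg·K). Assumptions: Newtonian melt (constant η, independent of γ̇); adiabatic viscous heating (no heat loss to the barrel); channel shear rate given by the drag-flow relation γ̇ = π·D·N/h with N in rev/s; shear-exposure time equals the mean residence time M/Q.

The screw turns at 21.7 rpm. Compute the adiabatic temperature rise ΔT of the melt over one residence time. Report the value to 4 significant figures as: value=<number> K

value=22.70 K

Throughput in SI: Q_s = 67.6 kg/h ÷ 3600 s/h = 0.0187778 kg/s
t_res = M / Q_s = 5.69 / 0.0187778 = 303.018 s
Geometry in metres: D = 36.3 mm → 0.0363 m, h = 5.11 mm → 0.00511 m; screw speed N = 21.7 rpm = 0.361667 rev/s
γ̇ = π·D·N / h = π · 0.0363 · 0.361667 / 0.00511 = 8.07131 s⁻¹
ΔT = η·γ̇²·t_res / (ρ·cp) = 2849 · (8.07131)² · 303.018 / (1083 · 2288) = 22.6968 K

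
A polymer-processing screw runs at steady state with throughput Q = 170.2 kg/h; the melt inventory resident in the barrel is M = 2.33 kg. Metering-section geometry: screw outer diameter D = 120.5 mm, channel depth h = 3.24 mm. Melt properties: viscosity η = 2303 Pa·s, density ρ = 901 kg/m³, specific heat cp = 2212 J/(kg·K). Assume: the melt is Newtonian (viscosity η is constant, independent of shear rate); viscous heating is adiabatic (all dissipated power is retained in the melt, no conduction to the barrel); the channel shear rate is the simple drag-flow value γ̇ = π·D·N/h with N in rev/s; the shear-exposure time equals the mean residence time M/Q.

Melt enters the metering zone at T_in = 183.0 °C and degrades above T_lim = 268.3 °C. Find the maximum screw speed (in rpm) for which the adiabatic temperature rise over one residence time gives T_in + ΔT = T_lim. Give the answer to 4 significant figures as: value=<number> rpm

Q_s = Q / 3600 = 170.2 / 3600 = 0.0472778 kg/s
t_res = M / Q_s = 2.33 ÷ 0.0472778 = 49.2832 s
Geometry in SI: D = 120.5 mm → 0.1205 m, h = 3.24 mm → 0.00324 m
ΔT_a = T_lim − T_in = 268.3 °C − 183.0 °C = 85.3 K
γ̇_max² = ΔT_a·ρ·cp/(η·t_res) = 85.3·901·2212/(2303·49.2832) = 1497.84 s⁻²
Take the square root: γ̇_max = √(1497.84) = 38.702 s⁻¹
N_max = γ̇_max·h / (π·D) = 38.702 · 0.00324 / (π · 0.1205) = 0.331239 rev/s = 19.8743 rpm

value=19.87 rpm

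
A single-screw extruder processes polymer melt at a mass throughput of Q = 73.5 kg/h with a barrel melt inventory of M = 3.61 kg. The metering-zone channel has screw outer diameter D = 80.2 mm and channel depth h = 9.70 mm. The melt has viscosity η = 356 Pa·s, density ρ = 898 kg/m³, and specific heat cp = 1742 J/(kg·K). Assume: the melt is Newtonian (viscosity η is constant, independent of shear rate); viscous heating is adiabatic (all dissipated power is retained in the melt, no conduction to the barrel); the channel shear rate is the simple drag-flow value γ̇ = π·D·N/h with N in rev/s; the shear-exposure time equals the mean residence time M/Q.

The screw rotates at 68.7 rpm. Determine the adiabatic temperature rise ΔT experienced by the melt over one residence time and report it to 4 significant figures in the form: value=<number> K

value=35.59 K

Throughput in SI: Q_s = 73.5 kg/h ÷ 3600 s/h = 0.0204167 kg/s
t_res = M / Q_s = 3.61 / 0.0204167 = 176.816 s
D = 80.2 mm = 0.0802 m;  h = 9.70 mm = 0.0097 m;  N = 68.7 rpm / 60 = 1.145 rev/s
γ̇ = π·D·N / h = π · 0.0802 · 1.145 / 0.0097 = 29.7412 s⁻¹
Adiabatic rise: ΔT = η γ̇² t_res / (ρ cp) = 356·(29.7412)²·176.816 / (898·1742) = 35.5929 K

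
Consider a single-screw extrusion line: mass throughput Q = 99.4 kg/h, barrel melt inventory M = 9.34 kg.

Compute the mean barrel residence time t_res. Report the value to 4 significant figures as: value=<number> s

Convert throughput: Q = 99.4 kg/h = 99.4/3600 = 0.0276111 kg/s
t_res = M / Q_s = 9.34 / 0.0276111 = 338.27 s

value=338.3 s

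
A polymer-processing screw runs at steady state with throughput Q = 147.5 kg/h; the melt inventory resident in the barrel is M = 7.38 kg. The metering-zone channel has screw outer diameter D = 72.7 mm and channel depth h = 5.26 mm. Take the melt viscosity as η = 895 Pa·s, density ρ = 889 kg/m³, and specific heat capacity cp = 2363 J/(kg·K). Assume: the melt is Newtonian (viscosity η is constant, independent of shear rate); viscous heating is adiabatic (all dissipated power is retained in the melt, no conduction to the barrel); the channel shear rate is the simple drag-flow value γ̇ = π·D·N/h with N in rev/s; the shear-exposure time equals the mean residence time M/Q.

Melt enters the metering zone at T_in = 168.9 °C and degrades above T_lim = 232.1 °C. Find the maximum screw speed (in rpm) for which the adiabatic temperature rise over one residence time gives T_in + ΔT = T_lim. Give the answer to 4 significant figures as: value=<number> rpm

Convert throughput: Q = 147.5 kg/h = 147.5/3600 = 0.0409722 kg/s
t_res = M / Q_s = 7.38 ÷ 0.0409722 = 180.122 s
Geometry in SI: D = 72.7 mm → 0.0727 m, h = 5.26 mm → 0.00526 m
Allowable rise: ΔT_a = T_lim − T_in = 232.1 − 168.9 = 63.2 K
γ̇_max² = ΔT_a·ρ·cp / (η·t_res) = [63.2 × 889 × 2363] / [895 × 180.122] = 823.555 s⁻²
Take the square root: γ̇_max = √(823.555) = 28.6977 s⁻¹
Solve γ̇ = πDN/h for N: N_max = γ̇_max·h/(π·D) = 28.6977 × 0.00526 / (π × 0.0727) = 0.660918 rev/s = 39.6551 rpm

value=39.66 rpm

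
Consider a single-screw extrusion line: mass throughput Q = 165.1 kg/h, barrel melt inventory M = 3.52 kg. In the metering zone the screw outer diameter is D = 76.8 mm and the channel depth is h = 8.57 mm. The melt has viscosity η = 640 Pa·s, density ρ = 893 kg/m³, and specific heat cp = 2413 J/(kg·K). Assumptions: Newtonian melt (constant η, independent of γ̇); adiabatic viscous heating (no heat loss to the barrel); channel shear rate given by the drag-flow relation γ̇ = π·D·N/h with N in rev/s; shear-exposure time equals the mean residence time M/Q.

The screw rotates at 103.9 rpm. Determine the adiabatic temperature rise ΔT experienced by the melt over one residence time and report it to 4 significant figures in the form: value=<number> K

Q_s = Q / 3600 = 165.1 / 3600 = 0.0458611 kg/s
Mean residence time: t_res = M/Q_s = 3.52 kg / 0.0458611 kg/s = 76.7535 s
Convert to SI: D = 0.0768 m, h = 0.00857 m, N = 103.9/60 = 1.73167 rev/s
γ̇ = π·D·N / h = π · 0.0768 · 1.73167 / 0.00857 = 48.7522 s⁻¹
ΔT = η·γ̇²·t_res / (ρ·cp) = 640 · (48.7522)² · 76.7535 / (893 · 2413) = 54.1824 K

value=54.18 K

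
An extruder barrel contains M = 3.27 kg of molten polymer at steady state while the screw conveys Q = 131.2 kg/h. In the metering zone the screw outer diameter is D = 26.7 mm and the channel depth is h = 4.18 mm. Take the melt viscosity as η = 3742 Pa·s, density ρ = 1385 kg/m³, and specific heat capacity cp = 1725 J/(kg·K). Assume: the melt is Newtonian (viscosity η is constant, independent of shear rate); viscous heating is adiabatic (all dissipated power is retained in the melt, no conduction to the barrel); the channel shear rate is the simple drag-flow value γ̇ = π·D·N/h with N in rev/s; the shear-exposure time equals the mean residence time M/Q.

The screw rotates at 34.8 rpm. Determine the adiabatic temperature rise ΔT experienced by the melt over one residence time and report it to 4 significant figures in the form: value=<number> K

Q_s = Q / 3600 = 131.2 / 3600 = 0.0364444 kg/s
Mean residence time: t_res = M/Q_s = 3.27 kg / 0.0364444 kg/s = 89.7256 s
D = 26.7 mm = 0.0267 m;  h = 4.18 mm = 0.00418 m;  N = 34.8 rpm / 60 = 0.58 rev/s
γ̇ = π·D·N / h = π · 0.0267 · 0.58 / 0.00418 = 11.6389 s⁻¹
Adiabatic rise: ΔT = η γ̇² t_res / (ρ cp) = 3742·(11.6389)²·89.7256 / (1385·1725) = 19.0374 K

value=19.04 K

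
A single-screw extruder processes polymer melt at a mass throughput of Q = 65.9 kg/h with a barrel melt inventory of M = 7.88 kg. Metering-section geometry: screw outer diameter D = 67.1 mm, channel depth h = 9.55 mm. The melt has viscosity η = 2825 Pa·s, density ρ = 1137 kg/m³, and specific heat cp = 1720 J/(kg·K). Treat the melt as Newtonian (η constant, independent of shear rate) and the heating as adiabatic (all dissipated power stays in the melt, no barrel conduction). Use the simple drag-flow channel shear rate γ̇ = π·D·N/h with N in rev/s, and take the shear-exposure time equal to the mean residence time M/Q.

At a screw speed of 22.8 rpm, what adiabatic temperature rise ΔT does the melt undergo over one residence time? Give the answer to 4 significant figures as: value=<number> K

Throughput in SI: Q_s = 65.9 kg/h ÷ 3600 s/h = 0.0183056 kg/s
t_res = M / Q_s = 7.88 ÷ 0.0183056 = 430.47 s
Geometry in metres: D = 67.1 mm → 0.0671 m, h = 9.55 mm → 0.00955 m; screw speed N = 22.8 rpm = 0.38 rev/s
γ̇ = π·D·N / h = π · 0.0671 · 0.38 / 0.00955 = 8.38789 s⁻¹
ΔT = η·γ̇²·t_res/(ρ·cp) = [2825 × 8.38789² × 430.47] / [1137 × 1720] = 43.75 K

value=43.75 K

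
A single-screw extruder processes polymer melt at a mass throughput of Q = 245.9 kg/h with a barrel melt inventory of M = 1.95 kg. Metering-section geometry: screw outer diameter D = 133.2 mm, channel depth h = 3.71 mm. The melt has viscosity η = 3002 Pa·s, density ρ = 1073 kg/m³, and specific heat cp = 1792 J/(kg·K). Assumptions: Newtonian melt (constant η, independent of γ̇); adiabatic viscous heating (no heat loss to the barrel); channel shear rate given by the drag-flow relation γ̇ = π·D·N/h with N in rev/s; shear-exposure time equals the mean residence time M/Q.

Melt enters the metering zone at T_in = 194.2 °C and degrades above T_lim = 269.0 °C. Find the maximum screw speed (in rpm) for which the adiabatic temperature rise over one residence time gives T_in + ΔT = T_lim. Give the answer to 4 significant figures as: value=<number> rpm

value=21.79 rpm

Q_s = Q / 3600 = 245.9 / 3600 = 0.0683056 kg/s
Mean residence time: t_res = M/Q_s = 1.95 kg / 0.0683056 kg/s = 28.5482 s
D = 133.2 mm = 0.1332 m;  h = 3.71 mm = 0.00371 m
Allowable rise: ΔT_a = T_lim − T_in = 269.0 − 194.2 = 74.8 K
Invert ΔT = ηγ̇²t_res/(ρcp) for γ̇: γ̇_max² = ΔT_a ρ cp / (η t_res) = 74.8·1073·1792 / (3002·28.5482) = 1678.22 s⁻²
γ̇_max = √1678.22 = 40.9661 s⁻¹
N_max = γ̇_max h / (πD) = 40.9661·0.00371/(π·0.1332) = 0.363199 rev/s → ×60 = 21.7919 rpm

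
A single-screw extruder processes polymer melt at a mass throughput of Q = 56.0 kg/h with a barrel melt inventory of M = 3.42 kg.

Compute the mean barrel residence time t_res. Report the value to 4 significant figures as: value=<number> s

value=219.9 s

Throughput in SI: Q_s = 56.0 kg/h ÷ 3600 s/h = 0.0155556 kg/s
t_res = M / Q_s = 3.42 / 0.0155556 = 219.857 s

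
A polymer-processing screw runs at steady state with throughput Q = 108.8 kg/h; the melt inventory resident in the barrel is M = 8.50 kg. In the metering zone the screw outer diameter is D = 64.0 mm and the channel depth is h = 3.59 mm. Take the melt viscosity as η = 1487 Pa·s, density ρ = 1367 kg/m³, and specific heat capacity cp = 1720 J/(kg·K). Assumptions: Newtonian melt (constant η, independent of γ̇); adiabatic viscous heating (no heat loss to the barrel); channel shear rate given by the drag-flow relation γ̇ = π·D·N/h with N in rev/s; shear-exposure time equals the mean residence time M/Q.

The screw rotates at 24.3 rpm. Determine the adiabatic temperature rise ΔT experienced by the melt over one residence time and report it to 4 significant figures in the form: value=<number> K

value=91.51 K

Q_s = Q / 3600 = 108.8 / 3600 = 0.0302222 kg/s
t_res = M / Q_s = 8.50 / 0.0302222 = 281.25 s
Convert to SI: D = 0.064 m, h = 0.00359 m, N = 24.3/60 = 0.405 rev/s
γ̇ = π D N / h = (π)(0.064)(0.405) / 0.00359 = 22.6825 s⁻¹
Adiabatic rise: ΔT = η γ̇² t_res / (ρ cp) = 1487·(22.6825)²·281.25 / (1367·1720) = 91.514 K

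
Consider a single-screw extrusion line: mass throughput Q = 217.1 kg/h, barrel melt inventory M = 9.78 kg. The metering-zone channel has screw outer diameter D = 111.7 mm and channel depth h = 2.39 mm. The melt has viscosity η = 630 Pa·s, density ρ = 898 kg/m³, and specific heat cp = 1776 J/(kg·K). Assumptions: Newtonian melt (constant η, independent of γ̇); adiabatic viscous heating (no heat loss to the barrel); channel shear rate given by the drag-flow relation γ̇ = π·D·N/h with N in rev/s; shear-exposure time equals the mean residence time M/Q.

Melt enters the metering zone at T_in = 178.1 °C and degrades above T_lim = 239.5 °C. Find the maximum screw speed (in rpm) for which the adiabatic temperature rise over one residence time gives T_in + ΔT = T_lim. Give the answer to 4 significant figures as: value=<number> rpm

value=12.65 rpm

Convert throughput: Q = 217.1 kg/h = 217.1/3600 = 0.0603056 kg/s
Mean residence time: t_res = M/Q_s = 9.78 kg / 0.0603056 kg/s = 162.174 s
D = 111.7 mm = 0.1117 m;  h = 2.39 mm = 0.00239 m
Allowable rise: ΔT_a = T_lim − T_in = 239.5 − 178.1 = 61.4 K
Invert ΔT = ηγ̇²t_res/(ρcp) for γ̇: γ̇_max² = ΔT_a ρ cp / (η t_res) = 61.4·898·1776 / (630·162.174) = 958.441 s⁻²
γ̇_max = √958.441 = 30.9587 s⁻¹
N_max = γ̇_max h / (πD) = 30.9587·0.00239/(π·0.1117) = 0.210852 rev/s → ×60 = 12.6511 rpm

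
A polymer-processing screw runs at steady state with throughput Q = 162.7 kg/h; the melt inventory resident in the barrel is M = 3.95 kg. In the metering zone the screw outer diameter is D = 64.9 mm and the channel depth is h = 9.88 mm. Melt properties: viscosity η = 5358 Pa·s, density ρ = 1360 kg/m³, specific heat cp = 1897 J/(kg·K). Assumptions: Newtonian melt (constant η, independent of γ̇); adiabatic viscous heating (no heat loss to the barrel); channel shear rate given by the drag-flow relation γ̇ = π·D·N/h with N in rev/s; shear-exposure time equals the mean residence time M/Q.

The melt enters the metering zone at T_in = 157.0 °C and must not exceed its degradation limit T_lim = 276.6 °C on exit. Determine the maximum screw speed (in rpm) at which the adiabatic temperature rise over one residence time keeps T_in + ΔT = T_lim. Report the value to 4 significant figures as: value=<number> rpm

Convert throughput: Q = 162.7 kg/h = 162.7/3600 = 0.0451944 kg/s
t_res = M / Q_s = 3.95 ÷ 0.0451944 = 87.4001 s
D = 64.9 mm = 0.0649 m;  h = 9.88 mm = 0.00988 m
Allowable rise: ΔT_a = T_lim − T_in = 276.6 − 157.0 = 119.6 K
γ̇_max² = ΔT_a·ρ·cp / (η·t_res) = [119.6 × 1360 × 1897] / [5358 × 87.4001] = 658.905 s⁻²
γ̇_max = sqrt(658.905) = 25.6691 s⁻¹
N_max = γ̇_max·h / (π·D) = 25.6691 · 0.00988 / (π · 0.0649) = 1.24387 rev/s = 74.632 rpm

value=74.63 rpm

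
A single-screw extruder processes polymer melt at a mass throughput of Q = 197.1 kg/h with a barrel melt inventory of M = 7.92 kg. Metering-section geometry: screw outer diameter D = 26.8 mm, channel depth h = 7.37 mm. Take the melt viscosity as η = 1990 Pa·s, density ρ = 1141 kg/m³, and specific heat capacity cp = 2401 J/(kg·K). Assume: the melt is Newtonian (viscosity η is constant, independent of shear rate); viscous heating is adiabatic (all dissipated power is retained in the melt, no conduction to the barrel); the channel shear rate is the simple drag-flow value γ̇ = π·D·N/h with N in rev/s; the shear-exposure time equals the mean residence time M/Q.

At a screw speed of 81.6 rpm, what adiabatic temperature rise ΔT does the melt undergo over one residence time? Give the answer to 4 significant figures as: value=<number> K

value=25.36 K

Throughput in SI: Q_s = 197.1 kg/h ÷ 3600 s/h = 0.05475 kg/s
t_res = M / Q_s = 7.92 ÷ 0.05475 = 144.658 s
D = 26.8 mm = 0.0268 m;  h = 7.37 mm = 0.00737 m;  N = 81.6 rpm / 60 = 1.36 rev/s
γ̇ = π D N / h = (π)(0.0268)(1.36) / 0.00737 = 15.5366 s⁻¹
Adiabatic rise: ΔT = η γ̇² t_res / (ρ cp) = 1990·(15.5366)²·144.658 / (1141·2401) = 25.3646 K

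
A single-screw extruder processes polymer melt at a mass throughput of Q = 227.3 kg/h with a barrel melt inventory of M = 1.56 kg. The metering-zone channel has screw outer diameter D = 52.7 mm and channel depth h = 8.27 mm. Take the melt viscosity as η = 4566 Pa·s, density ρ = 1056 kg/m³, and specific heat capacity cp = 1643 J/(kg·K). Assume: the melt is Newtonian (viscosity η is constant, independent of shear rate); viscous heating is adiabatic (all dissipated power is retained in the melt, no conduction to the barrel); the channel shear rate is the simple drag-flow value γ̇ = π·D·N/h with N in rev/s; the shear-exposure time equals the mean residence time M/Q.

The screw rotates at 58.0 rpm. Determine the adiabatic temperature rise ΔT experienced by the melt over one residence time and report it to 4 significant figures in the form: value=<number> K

Throughput in SI: Q_s = 227.3 kg/h ÷ 3600 s/h = 0.0631389 kg/s
Mean residence time: t_res = M/Q_s = 1.56 kg / 0.0631389 kg/s = 24.7074 s
Geometry in metres: D = 52.7 mm → 0.0527 m, h = 8.27 mm → 0.00827 m; screw speed N = 58.0 rpm = 0.966667 rev/s
Shear rate: γ̇ = πDN/h = π·0.0527·0.966667/0.00827 = 19.3523 s⁻¹
ΔT = η·γ̇²·t_res / (ρ·cp) = 4566 · (19.3523)² · 24.7074 / (1056 · 1643) = 24.3515 K

value=24.35 K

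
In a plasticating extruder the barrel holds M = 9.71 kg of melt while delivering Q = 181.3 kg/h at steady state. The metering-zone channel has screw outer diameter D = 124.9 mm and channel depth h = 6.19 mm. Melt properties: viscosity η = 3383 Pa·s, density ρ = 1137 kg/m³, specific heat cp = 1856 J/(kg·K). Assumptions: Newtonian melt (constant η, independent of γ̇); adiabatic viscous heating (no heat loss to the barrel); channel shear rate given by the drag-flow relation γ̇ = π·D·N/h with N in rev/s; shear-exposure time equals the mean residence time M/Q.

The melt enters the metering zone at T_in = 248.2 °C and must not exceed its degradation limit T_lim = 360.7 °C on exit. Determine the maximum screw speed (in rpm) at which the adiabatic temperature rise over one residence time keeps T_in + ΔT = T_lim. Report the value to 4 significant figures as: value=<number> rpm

Convert throughput: Q = 181.3 kg/h = 181.3/3600 = 0.0503611 kg/s
Mean residence time: t_res = M/Q_s = 9.71 kg / 0.0503611 kg/s = 192.808 s
D = 124.9 mm = 0.1249 m;  h = 6.19 mm = 0.00619 m
ΔT_a = T_lim − T_in = 360.7 − 248.2 = 112.5 K
Invert ΔT = ηγ̇²t_res/(ρcp) for γ̇: γ̇_max² = ΔT_a ρ cp / (η t_res) = 112.5·1137·1856 / (3383·192.808) = 363.97 s⁻²
γ̇_max = √363.97 = 19.078 s⁻¹
N_max = γ̇_max h / (πD) = 19.078·0.00619/(π·0.1249) = 0.300961 rev/s → ×60 = 18.0577 rpm

value=18.06 rpm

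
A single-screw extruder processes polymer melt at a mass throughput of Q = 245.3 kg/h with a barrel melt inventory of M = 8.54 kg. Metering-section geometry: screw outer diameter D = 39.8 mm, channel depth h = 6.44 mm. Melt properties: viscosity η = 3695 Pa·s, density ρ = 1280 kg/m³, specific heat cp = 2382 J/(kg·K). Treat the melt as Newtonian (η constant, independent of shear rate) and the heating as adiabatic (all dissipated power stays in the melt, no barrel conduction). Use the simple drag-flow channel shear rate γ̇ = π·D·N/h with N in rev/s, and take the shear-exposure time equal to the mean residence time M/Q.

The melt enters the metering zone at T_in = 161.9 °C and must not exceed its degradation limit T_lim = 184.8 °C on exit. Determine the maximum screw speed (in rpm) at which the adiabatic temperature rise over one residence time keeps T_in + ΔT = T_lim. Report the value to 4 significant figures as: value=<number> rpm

value=37.95 rpm

Q_s = Q / 3600 = 245.3 / 3600 = 0.0681389 kg/s
t_res = M / Q_s = 8.54 ÷ 0.0681389 = 125.332 s
Convert to metres: D = 0.0398 m, h = 0.00644 m
Allowable rise: ΔT_a = T_lim − T_in = 184.8 − 161.9 = 22.9 K
γ̇_max² = ΔT_a·ρ·cp/(η·t_res) = 22.9·1280·2382/(3695·125.332) = 150.768 s⁻²
Take the square root: γ̇_max = √(150.768) = 12.2788 s⁻¹
Solve γ̇ = πDN/h for N: N_max = γ̇_max·h/(π·D) = 12.2788 × 0.00644 / (π × 0.0398) = 0.632423 rev/s = 37.9454 rpm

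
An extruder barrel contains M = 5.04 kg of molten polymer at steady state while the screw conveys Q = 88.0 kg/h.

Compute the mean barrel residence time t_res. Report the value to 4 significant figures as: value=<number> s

value=206.2 s

Throughput in SI: Q_s = 88.0 kg/h ÷ 3600 s/h = 0.0244444 kg/s
t_res = M / Q_s = 5.04 ÷ 0.0244444 = 206.182 s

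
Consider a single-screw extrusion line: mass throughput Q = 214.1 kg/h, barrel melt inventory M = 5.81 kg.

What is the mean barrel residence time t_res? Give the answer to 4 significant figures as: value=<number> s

Throughput in SI: Q_s = 214.1 kg/h ÷ 3600 s/h = 0.0594722 kg/s
Mean residence time: t_res = M/Q_s = 5.81 kg / 0.0594722 kg/s = 97.6927 s

value=97.69 s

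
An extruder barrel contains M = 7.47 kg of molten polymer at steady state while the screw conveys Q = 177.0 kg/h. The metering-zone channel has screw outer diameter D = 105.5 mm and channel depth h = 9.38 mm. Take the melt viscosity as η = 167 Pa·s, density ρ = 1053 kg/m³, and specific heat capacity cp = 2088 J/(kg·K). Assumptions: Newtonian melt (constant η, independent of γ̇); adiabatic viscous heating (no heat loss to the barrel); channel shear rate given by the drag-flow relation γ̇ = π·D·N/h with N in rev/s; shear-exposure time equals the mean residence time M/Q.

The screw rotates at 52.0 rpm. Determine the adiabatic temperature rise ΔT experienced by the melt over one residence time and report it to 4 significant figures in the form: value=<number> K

Convert throughput: Q = 177.0 kg/h = 177.0/3600 = 0.0491667 kg/s
t_res = M / Q_s = 7.47 / 0.0491667 = 151.932 s
Convert to SI: D = 0.1055 m, h = 0.00938 m, N = 52.0/60 = 0.866667 rev/s
Shear rate: γ̇ = πDN/h = π·0.1055·0.866667/0.00938 = 30.6233 s⁻¹
Adiabatic rise: ΔT = η γ̇² t_res / (ρ cp) = 167·(30.6233)²·151.932 / (1053·2088) = 10.8221 K

value=10.82 K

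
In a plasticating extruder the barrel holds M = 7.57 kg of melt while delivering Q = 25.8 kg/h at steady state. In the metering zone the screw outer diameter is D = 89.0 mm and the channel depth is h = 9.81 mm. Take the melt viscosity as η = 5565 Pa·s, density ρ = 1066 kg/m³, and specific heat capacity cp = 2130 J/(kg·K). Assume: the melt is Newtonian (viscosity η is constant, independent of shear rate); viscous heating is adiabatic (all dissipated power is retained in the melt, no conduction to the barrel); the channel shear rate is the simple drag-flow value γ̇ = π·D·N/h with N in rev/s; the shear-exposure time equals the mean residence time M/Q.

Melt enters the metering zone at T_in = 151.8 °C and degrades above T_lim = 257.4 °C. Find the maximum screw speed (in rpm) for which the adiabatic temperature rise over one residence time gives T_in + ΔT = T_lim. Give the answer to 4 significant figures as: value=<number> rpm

value=13.44 rpm

Convert throughput: Q = 25.8 kg/h = 25.8/3600 = 0.00716667 kg/s
Mean residence time: t_res = M/Q_s = 7.57 kg / 0.00716667 kg/s = 1056.28 s
D = 89.0 mm = 0.089 m;  h = 9.81 mm = 0.00981 m
ΔT_a = T_lim − T_in = 257.4 − 151.8 = 105.6 K
γ̇_max² = ΔT_a·ρ·cp / (η·t_res) = [105.6 × 1066 × 2130] / [5565 × 1056.28] = 40.7903 s⁻²
Take the square root: γ̇_max = √(40.7903) = 6.38673 s⁻¹
N_max = γ̇_max·h / (π·D) = 6.38673 · 0.00981 / (π · 0.089) = 0.224082 rev/s = 13.4449 rpm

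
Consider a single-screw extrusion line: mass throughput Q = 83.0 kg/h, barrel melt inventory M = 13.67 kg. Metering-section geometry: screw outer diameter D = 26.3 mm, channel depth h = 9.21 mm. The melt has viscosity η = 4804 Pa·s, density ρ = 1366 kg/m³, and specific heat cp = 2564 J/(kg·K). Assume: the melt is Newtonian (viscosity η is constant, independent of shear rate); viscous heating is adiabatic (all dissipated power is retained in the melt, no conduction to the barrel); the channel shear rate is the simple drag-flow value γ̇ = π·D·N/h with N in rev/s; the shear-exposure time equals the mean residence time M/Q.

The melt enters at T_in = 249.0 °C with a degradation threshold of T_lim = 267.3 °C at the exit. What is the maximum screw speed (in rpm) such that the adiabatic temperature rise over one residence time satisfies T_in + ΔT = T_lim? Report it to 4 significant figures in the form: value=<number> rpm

Throughput in SI: Q_s = 83.0 kg/h ÷ 3600 s/h = 0.0230556 kg/s
t_res = M / Q_s = 13.67 ÷ 0.0230556 = 592.916 s
D = 26.3 mm = 0.0263 m;  h = 9.21 mm = 0.00921 m
Allowable rise: ΔT_a = T_lim − T_in = 267.3 − 249.0 = 18.3 K
Invert ΔT = ηγ̇²t_res/(ρcp) for γ̇: γ̇_max² = ΔT_a ρ cp / (η t_res) = 18.3·1366·2564 / (4804·592.916) = 22.5021 s⁻²
γ̇_max = sqrt(22.5021) = 4.74364 s⁻¹
Solve γ̇ = πDN/h for N: N_max = γ̇_max·h/(π·D) = 4.74364 × 0.00921 / (π × 0.0263) = 0.528769 rev/s = 31.7261 rpm

value=31.73 rpm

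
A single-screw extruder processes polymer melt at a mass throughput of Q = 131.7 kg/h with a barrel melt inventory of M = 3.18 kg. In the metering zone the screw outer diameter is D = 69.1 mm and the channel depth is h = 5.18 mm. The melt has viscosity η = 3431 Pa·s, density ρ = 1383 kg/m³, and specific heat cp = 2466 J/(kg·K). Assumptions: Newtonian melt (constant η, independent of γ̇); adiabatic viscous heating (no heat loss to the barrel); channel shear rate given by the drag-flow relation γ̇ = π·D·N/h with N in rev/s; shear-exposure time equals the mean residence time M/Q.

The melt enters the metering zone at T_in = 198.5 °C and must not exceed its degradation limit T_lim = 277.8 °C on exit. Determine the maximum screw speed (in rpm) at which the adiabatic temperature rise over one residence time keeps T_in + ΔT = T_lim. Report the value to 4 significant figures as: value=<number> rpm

Throughput in SI: Q_s = 131.7 kg/h ÷ 3600 s/h = 0.0365833 kg/s
t_res = M / Q_s = 3.18 / 0.0365833 = 86.9248 s
Convert to metres: D = 0.0691 m, h = 0.00518 m
ΔT_a = T_lim − T_in = 277.8 − 198.5 = 79.3 K
γ̇_max² = ΔT_a·ρ·cp/(η·t_res) = 79.3·1383·2466/(3431·86.9248) = 906.826 s⁻²
γ̇_max = √906.826 = 30.1135 s⁻¹
N_max = γ̇_max·h / (π·D) = 30.1135 · 0.00518 / (π · 0.0691) = 0.718561 rev/s = 43.1137 rpm

value=43.11 rpm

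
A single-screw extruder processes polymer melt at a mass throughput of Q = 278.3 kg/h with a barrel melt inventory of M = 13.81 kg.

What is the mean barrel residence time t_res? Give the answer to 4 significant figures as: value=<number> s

Convert throughput: Q = 278.3 kg/h = 278.3/3600 = 0.0773056 kg/s
t_res = M / Q_s = 13.81 ÷ 0.0773056 = 178.642 s

value=178.6 s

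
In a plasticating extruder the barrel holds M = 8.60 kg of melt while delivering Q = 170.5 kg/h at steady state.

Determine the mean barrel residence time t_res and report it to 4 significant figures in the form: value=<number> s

Throughput in SI: Q_s = 170.5 kg/h ÷ 3600 s/h = 0.0473611 kg/s
Mean residence time: t_res = M/Q_s = 8.60 kg / 0.0473611 kg/s = 181.584 s

value=181.6 s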